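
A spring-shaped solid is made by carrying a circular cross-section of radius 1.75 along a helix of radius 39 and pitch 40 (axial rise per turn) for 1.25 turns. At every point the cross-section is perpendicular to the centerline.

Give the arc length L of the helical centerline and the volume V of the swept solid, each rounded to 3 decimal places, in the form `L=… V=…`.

L=310.359 V=2986.007

2πR = 2π·39 = 245.044227
per-turn = √(245.044227² + 40²) = √(60046.6732 + 1600) = √61646.6732 = 248.287481
L = 1.25 × 248.287481 = 310.359351
V = π·1.75² × L = 9.621128 × 310.359351 = 2986.006889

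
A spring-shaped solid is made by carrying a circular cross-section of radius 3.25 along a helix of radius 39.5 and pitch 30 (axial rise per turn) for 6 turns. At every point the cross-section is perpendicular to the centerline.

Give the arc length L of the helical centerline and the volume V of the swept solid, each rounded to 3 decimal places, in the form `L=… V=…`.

2πR = 2π·39.5 = 248.185820
per-turn = √(248.185820² + 30²) = √(61596.2011 + 900) = √62496.2011 = 249.992402
L = 6 × 249.992402 = 1499.954412
V = π·3.25² × L = 33.183072 × 1499.954412 = 49773.095859

L=1499.954 V=49773.096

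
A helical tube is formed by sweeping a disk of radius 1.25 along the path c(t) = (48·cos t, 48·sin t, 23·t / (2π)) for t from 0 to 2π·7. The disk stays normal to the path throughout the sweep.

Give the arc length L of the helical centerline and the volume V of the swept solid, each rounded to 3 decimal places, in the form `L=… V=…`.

L=2117.280 V=10393.176

2πR = 2π·48 = 301.592895
per-turn = √(301.592895² + 23²) = √(90958.2742 + 529) = √91487.2742 = 302.468633
L = 7 × 302.468633 = 2117.280433
V = π·1.25² × L = 4.908739 × 2117.280433 = 10393.176024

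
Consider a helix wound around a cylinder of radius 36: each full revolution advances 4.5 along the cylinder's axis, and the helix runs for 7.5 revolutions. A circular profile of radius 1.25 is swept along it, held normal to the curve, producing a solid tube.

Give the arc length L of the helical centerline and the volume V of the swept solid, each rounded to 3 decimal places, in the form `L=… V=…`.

2πR = 2π·36 = 226.194671
per-turn = √(226.194671² + 4.5²) = √(51164.0292 + 20.25) = √51184.2792 = 226.239429
L = 7.5 × 226.239429 = 1696.795717
V = π·1.25² × L = 4.908739 × 1696.795717 = 8329.126500

L=1696.796 V=8329.126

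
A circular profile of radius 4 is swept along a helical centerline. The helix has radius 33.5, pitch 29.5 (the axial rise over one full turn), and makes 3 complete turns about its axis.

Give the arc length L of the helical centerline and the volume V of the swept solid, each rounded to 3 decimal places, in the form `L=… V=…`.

2πR = 2π·33.5 = 210.486708
per-turn = √(210.486708² + 29.5²) = √(44304.6542 + 870.25) = √45174.9042 = 212.543888
L = 3 × 212.543888 = 637.631663
V = π·4² × L = 50.265482 × 637.631663 = 32050.863161

L=637.632 V=32050.863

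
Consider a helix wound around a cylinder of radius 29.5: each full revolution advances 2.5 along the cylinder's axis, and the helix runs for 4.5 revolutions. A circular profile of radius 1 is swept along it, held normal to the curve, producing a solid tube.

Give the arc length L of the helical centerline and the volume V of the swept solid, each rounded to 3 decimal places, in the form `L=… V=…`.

L=834.169 V=2620.618

2πR = 2π·29.5 = 185.353967
per-turn = √(185.353967² + 2.5²) = √(34356.0929 + 6.25) = √34362.3429 = 185.370825
L = 4.5 × 185.370825 = 834.168714
V = π·1² × L = 3.141593 × 834.168714 = 2620.618305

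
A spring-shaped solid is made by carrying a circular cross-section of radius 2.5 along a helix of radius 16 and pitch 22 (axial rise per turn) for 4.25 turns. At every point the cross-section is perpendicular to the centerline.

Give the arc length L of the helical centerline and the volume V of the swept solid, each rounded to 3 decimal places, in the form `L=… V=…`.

L=437.368 V=8587.694

2πR = 2π·16 = 100.530965
per-turn = √(100.530965² + 22²) = √(10106.4749 + 484) = √10590.4749 = 102.910033
L = 4.25 × 102.910033 = 437.367641
V = π·2.5² × L = 19.634954 × 437.367641 = 8587.693540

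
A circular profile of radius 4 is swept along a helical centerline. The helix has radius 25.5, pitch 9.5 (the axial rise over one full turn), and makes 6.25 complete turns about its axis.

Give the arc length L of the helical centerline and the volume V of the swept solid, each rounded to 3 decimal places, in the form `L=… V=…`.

L=1003.141 V=50423.385

2πR = 2π·25.5 = 160.221225
per-turn = √(160.221225² + 9.5²) = √(25670.8410 + 90.25) = √25761.0910 = 160.502620
L = 6.25 × 160.502620 = 1003.141375
V = π·4² × L = 50.265482 × 1003.141375 = 50423.385207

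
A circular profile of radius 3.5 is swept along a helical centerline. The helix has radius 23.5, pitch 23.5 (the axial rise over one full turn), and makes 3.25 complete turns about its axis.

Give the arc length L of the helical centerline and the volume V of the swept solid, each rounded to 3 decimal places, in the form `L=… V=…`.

L=485.918 V=18700.316

2πR = 2π·23.5 = 147.654855
per-turn = √(147.654855² + 23.5²) = √(21801.9561 + 552.25) = √22354.2061 = 149.513231
L = 3.25 × 149.513231 = 485.917999
V = π·3.5² × L = 38.484510 × 485.917999 = 18700.316111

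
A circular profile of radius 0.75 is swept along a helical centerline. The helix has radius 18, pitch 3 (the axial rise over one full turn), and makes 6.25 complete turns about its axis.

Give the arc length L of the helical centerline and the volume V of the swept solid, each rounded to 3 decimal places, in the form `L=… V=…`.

L=707.107 V=1249.561

2πR = 2π·18 = 113.097336
per-turn = √(113.097336² + 3²) = √(12791.0073 + 9) = √12800.0073 = 113.137117
L = 6.25 × 113.137117 = 707.106983
V = π·0.75² × L = 1.767146 × 707.106983 = 1249.561183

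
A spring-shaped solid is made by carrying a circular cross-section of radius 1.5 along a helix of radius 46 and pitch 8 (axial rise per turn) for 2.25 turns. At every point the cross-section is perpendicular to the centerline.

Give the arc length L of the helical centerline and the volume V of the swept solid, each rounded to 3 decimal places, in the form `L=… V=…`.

2πR = 2π·46 = 289.026524
per-turn = √(289.026524² + 8²) = √(83536.3317 + 64) = √83600.3317 = 289.137219
L = 2.25 × 289.137219 = 650.558744
V = π·1.5² × L = 7.068583 × 650.558744 = 4598.528782

L=650.559 V=4598.529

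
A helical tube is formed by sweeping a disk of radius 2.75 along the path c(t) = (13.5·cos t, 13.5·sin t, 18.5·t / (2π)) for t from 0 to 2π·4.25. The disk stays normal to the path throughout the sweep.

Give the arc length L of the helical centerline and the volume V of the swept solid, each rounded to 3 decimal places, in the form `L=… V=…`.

2πR = 2π·13.5 = 84.823002
per-turn = √(84.823002² + 18.5²) = √(7194.9416 + 342.25) = √7537.1916 = 86.817001
L = 4.25 × 86.817001 = 368.972253
V = π·2.75² × L = 23.758294 × 368.972253 = 8766.151426

L=368.972 V=8766.151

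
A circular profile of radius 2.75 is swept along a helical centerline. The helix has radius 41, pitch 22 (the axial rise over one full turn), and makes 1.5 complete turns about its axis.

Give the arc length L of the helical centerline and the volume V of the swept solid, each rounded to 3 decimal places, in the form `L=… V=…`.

2πR = 2π·41 = 257.610598
per-turn = √(257.610598² + 22²) = √(66363.2200 + 484) = √66847.2200 = 258.548293
L = 1.5 × 258.548293 = 387.822440
V = π·2.75² × L = 23.758294 × 387.822440 = 9213.999722

L=387.822 V=9214.000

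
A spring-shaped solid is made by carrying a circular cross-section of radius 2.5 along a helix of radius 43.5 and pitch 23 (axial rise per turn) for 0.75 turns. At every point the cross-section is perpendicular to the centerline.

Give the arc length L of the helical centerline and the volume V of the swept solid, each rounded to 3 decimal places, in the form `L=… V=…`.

L=205.713 V=4039.174

2πR = 2π·43.5 = 273.318561
per-turn = √(273.318561² + 23²) = √(74703.0357 + 529) = √75232.0357 = 274.284589
L = 0.75 × 274.284589 = 205.713442
V = π·2.5² × L = 19.634954 × 205.713442 = 4039.173982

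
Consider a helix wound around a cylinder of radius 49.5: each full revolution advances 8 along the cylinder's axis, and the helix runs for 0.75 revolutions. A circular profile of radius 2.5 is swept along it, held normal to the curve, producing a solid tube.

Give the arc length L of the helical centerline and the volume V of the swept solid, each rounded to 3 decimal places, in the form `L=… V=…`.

2πR = 2π·49.5 = 311.017673
per-turn = √(311.017673² + 8²) = √(96731.9927 + 64) = √96795.9927 = 311.120544
L = 0.75 × 311.120544 = 233.340408
V = π·2.5² × L = 19.634954 × 233.340408 = 4581.628193

L=233.340 V=4581.628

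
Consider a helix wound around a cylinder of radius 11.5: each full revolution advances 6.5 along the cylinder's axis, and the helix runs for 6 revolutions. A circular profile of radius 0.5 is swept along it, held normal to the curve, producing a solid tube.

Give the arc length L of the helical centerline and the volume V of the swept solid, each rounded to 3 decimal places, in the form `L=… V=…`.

2πR = 2π·11.5 = 72.256631
per-turn = √(72.256631² + 6.5²) = √(5221.0207 + 42.25) = √5263.2707 = 72.548403
L = 6 × 72.548403 = 435.290416
V = π·0.5² × L = 0.785398 × 435.290416 = 341.876293

L=435.290 V=341.876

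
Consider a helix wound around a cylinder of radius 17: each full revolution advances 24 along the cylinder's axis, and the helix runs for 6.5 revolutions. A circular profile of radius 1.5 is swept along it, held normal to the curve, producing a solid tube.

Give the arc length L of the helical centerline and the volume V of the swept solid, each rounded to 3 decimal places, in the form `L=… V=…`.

L=711.602 V=5030.018

2πR = 2π·17 = 106.814150
per-turn = √(106.814150² + 24²) = √(11409.2627 + 576) = √11985.2627 = 109.477225
L = 6.5 × 109.477225 = 711.601959
V = π·1.5² × L = 7.068583 × 711.601959 = 5030.017848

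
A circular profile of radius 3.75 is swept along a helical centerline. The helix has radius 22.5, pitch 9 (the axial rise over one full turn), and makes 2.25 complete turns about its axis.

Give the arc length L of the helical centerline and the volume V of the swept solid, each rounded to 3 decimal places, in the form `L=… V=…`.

2πR = 2π·22.5 = 141.371669
per-turn = √(141.371669² + 9²) = √(19985.9489 + 81) = √20066.9489 = 141.657859
L = 2.25 × 141.657859 = 318.730182
V = π·3.75² × L = 44.178647 × 318.730182 = 14081.068097

L=318.730 V=14081.068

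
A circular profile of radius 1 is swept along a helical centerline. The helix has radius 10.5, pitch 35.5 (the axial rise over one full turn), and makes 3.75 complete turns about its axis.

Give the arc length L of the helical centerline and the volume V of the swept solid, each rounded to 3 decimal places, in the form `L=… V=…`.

L=280.943 V=882.610

2πR = 2π·10.5 = 65.973446
per-turn = √(65.973446² + 35.5²) = √(4352.4955 + 1260.25) = √5612.7455 = 74.918259
L = 3.75 × 74.918259 = 280.943471
V = π·1² × L = 3.141593 × 280.943471 = 882.609946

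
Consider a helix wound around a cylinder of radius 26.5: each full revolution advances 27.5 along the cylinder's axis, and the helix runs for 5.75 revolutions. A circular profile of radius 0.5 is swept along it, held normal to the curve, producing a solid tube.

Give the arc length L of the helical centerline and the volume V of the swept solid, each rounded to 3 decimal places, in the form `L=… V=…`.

2πR = 2π·26.5 = 166.504411
per-turn = √(166.504411² + 27.5²) = √(27723.7188 + 756.25) = √28479.9688 = 168.760092
L = 5.75 × 168.760092 = 970.370531
V = π·0.5² × L = 0.785398 × 970.370531 = 762.127233

L=970.371 V=762.127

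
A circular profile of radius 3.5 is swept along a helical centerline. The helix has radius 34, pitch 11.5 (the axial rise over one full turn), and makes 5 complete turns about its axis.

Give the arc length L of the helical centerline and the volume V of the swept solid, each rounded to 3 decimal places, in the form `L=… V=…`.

L=1069.688 V=41166.420

2πR = 2π·34 = 213.628300
per-turn = √(213.628300² + 11.5²) = √(45637.0508 + 132.25) = √45769.3008 = 213.937609
L = 5 × 213.937609 = 1069.688047
V = π·3.5² × L = 38.484510 × 1069.688047 = 41166.420364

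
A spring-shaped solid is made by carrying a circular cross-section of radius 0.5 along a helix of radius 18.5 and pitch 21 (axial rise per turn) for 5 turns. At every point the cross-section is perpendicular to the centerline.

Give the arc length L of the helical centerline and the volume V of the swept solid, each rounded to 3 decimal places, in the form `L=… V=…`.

L=590.603 V=463.859

2πR = 2π·18.5 = 116.238928
per-turn = √(116.238928² + 21²) = √(13511.4884 + 441) = √13952.4884 = 118.120652
L = 5 × 118.120652 = 590.603260
V = π·0.5² × L = 0.785398 × 590.603260 = 463.858716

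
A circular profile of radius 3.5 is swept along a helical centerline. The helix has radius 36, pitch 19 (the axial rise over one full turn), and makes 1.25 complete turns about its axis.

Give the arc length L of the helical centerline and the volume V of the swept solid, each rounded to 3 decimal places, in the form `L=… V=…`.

L=283.739 V=10919.559

2πR = 2π·36 = 226.194671
per-turn = √(226.194671² + 19²) = √(51164.0292 + 361) = √51525.0292 = 226.991254
L = 1.25 × 226.991254 = 283.739067
V = π·3.5² × L = 38.484510 × 283.739067 = 10919.558964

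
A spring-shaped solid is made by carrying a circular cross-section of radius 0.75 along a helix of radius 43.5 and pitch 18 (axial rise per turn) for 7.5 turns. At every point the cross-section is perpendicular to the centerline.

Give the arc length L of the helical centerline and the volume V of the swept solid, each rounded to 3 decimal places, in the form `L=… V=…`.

2πR = 2π·43.5 = 273.318561
per-turn = √(273.318561² + 18²) = √(74703.0357 + 324) = √75027.0357 = 273.910635
L = 7.5 × 273.910635 = 2054.329759
V = π·0.75² × L = 1.767146 × 2054.329759 = 3630.300344

L=2054.330 V=3630.300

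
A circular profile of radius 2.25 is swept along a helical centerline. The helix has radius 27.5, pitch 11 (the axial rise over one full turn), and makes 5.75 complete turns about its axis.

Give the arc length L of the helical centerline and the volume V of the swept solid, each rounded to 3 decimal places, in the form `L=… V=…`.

2πR = 2π·27.5 = 172.787596
per-turn = √(172.787596² + 11²) = √(29855.5533 + 121) = √29976.5533 = 173.137383
L = 5.75 × 173.137383 = 995.539951
V = π·2.25² × L = 15.904313 × 995.539951 = 15833.378793

L=995.540 V=15833.379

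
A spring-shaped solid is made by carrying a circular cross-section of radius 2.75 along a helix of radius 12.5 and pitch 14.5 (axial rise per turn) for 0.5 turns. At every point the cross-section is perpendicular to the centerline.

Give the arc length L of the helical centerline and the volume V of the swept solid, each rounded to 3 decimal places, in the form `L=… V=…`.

L=39.934 V=948.753

2πR = 2π·12.5 = 78.539816
per-turn = √(78.539816² + 14.5²) = √(6168.5028 + 210.25) = √6378.7528 = 79.867094
L = 0.5 × 79.867094 = 39.933547
V = π·2.75² × L = 23.758294 × 39.933547 = 948.752971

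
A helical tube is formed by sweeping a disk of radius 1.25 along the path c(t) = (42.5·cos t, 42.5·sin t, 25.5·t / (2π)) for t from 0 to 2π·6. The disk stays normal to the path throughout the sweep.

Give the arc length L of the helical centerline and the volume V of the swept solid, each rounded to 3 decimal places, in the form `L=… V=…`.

2πR = 2π·42.5 = 267.035376
per-turn = √(267.035376² + 25.5²) = √(71307.8918 + 650.25) = √71958.1418 = 268.250148
L = 6 × 268.250148 = 1609.500887
V = π·1.25² × L = 4.908739 × 1609.500887 = 7900.619003

L=1609.501 V=7900.619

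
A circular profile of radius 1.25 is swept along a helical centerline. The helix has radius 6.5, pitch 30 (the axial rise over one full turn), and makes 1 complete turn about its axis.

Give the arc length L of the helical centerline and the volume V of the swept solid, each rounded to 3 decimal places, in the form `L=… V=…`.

2πR = 2π·6.5 = 40.840704
per-turn = √(40.840704² + 30²) = √(1667.9631 + 900) = √2567.9631 = 50.675074
L = 1 × 50.675074 = 50.675074
V = π·1.25² × L = 4.908739 × 50.675074 = 248.750689

L=50.675 V=248.751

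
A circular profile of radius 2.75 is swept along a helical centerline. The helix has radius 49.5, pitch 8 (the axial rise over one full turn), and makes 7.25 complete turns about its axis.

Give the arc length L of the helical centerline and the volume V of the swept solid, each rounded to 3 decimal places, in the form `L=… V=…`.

2πR = 2π·49.5 = 311.017673
per-turn = √(311.017673² + 8²) = √(96731.9927 + 64) = √96795.9927 = 311.120544
L = 7.25 × 311.120544 = 2255.623942
V = π·2.75² × L = 23.758294 × 2255.623942 = 53589.777768

L=2255.624 V=53589.778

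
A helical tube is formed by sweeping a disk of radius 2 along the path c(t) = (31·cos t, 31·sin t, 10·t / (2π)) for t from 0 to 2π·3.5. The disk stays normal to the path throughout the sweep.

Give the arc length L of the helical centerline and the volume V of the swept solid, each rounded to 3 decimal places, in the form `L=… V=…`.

2πR = 2π·31 = 194.778745
per-turn = √(194.778745² + 10²) = √(37938.7593 + 100) = √38038.7593 = 195.035277
L = 3.5 × 195.035277 = 682.623470
V = π·2² × L = 12.566371 × 682.623470 = 8578.099513

L=682.623 V=8578.100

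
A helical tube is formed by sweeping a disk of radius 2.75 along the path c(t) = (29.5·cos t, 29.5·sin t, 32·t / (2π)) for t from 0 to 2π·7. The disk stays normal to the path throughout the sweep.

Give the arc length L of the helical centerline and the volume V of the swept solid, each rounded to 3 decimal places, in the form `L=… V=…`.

L=1316.672 V=31281.876

2πR = 2π·29.5 = 185.353967
per-turn = √(185.353967² + 32²) = √(34356.0929 + 1024) = √35380.0929 = 188.095967
L = 7 × 188.095967 = 1316.671771
V = π·2.75² × L = 23.758294 × 1316.671771 = 31281.875625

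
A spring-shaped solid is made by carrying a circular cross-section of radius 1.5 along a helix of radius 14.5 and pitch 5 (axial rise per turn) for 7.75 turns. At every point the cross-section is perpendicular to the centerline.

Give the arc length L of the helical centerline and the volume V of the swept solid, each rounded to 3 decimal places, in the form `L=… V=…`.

L=707.135 V=4998.446

2πR = 2π·14.5 = 91.106187
per-turn = √(91.106187² + 5²) = √(8300.3373 + 25) = √8325.3373 = 91.243286
L = 7.75 × 91.243286 = 707.135469
V = π·1.5² × L = 7.068583 × 707.135469 = 4998.446088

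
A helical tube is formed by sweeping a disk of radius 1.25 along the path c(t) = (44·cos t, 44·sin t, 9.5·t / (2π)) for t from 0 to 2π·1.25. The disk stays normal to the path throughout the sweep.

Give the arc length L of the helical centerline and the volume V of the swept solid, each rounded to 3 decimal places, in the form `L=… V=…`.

2πR = 2π·44 = 276.460154
per-turn = √(276.460154² + 9.5²) = √(76430.2165 + 90.25) = √76520.4665 = 276.623330
L = 1.25 × 276.623330 = 345.779162
V = π·1.25² × L = 4.908739 × 345.779162 = 1697.339492

L=345.779 V=1697.339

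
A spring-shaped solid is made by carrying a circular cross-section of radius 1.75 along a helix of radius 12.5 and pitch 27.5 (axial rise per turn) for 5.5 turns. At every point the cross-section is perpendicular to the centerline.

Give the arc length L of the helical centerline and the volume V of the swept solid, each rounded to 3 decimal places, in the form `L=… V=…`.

2πR = 2π·12.5 = 78.539816
per-turn = √(78.539816² + 27.5²) = √(6168.5028 + 756.25) = √6924.7528 = 83.215099
L = 5.5 × 83.215099 = 457.683046
V = π·1.75² × L = 9.621128 × 457.683046 = 4403.426942

L=457.683 V=4403.427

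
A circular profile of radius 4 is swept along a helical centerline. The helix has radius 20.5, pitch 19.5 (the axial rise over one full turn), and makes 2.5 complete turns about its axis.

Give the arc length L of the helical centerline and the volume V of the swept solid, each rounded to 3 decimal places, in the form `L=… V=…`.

2πR = 2π·20.5 = 128.805299
per-turn = √(128.805299² + 19.5²) = √(16590.8050 + 380.25) = √16971.0550 = 130.273002
L = 2.5 × 130.273002 = 325.682505
V = π·4² × L = 50.265482 × 325.682505 = 16370.588217

L=325.683 V=16370.588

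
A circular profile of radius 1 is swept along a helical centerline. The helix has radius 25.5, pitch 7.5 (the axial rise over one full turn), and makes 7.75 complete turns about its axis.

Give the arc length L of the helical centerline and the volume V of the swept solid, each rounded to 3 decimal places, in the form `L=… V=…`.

L=1243.074 V=3905.233

2πR = 2π·25.5 = 160.221225
per-turn = √(160.221225² + 7.5²) = √(25670.8410 + 56.25) = √25727.0910 = 160.396668
L = 7.75 × 160.396668 = 1243.074176
V = π·1² × L = 3.141593 × 1243.074176 = 3905.232698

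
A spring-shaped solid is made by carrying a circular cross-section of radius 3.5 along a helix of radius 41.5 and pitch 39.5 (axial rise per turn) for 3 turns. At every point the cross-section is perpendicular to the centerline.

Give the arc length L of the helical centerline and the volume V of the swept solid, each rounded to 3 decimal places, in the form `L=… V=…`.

2πR = 2π·41.5 = 260.752190
per-turn = √(260.752190² + 39.5²) = √(67991.7047 + 1560.25) = √69551.9547 = 263.727046
L = 3 × 263.727046 = 791.181138
V = π·3.5² × L = 38.484510 × 791.181138 = 30448.218406

L=791.181 V=30448.218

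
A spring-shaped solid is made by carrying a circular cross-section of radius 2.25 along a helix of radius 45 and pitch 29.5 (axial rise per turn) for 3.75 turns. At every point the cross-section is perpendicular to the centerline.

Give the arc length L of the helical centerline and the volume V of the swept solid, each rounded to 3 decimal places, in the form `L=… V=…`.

2πR = 2π·45 = 282.743339
per-turn = √(282.743339² + 29.5²) = √(79943.7956 + 870.25) = √80814.0456 = 284.278113
L = 3.75 × 284.278113 = 1066.042925
V = π·2.25² × L = 15.904313 × 1066.042925 = 16954.680139

L=1066.043 V=16954.680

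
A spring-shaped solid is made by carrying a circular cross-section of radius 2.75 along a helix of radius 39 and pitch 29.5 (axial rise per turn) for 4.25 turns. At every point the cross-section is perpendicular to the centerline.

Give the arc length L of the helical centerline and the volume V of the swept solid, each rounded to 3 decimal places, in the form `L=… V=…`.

2πR = 2π·39 = 245.044227
per-turn = √(245.044227² + 29.5²) = √(60046.6732 + 870.25) = √60916.9232 = 246.813539
L = 4.25 × 246.813539 = 1048.957542
V = π·2.75² × L = 23.758294 × 1048.957542 = 24921.442140

L=1048.958 V=24921.442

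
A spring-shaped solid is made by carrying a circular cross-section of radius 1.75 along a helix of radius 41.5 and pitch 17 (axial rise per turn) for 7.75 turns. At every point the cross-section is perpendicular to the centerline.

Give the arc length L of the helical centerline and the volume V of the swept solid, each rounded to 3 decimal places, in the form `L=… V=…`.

L=2025.120 V=19483.935

2πR = 2π·41.5 = 260.752190
per-turn = √(260.752190² + 17²) = √(67991.7047 + 289) = √68280.7047 = 261.305769
L = 7.75 × 261.305769 = 2025.119707
V = π·1.75² × L = 9.621128 × 2025.119707 = 19483.934906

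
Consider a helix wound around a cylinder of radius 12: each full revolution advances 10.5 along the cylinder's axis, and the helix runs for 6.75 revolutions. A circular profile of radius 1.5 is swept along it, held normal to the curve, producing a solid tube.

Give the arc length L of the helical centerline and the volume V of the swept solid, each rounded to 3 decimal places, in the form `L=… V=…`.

L=513.849 V=3632.187

2πR = 2π·12 = 75.398224
per-turn = √(75.398224² + 10.5²) = √(5684.8921 + 110.25) = √5795.1421 = 76.125831
L = 6.75 × 76.125831 = 513.849359
V = π·1.5² × L = 7.068583 × 513.849359 = 3632.187084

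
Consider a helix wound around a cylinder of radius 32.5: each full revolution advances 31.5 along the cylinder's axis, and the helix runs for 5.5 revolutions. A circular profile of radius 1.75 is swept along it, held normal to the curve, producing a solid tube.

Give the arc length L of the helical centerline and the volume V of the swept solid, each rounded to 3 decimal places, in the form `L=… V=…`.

2πR = 2π·32.5 = 204.203522
per-turn = √(204.203522² + 31.5²) = √(41699.0786 + 992.25) = √42691.3286 = 206.618800
L = 5.5 × 206.618800 = 1136.403401
V = π·1.75² × L = 9.621128 × 1136.403401 = 10933.482015

L=1136.403 V=10933.482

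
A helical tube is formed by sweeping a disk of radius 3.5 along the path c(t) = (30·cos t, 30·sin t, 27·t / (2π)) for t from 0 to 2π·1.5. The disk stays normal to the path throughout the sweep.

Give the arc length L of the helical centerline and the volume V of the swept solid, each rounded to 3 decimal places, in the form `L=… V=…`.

2πR = 2π·30 = 188.495559
per-turn = √(188.495559² + 27²) = √(35530.5758 + 729) = √36259.5758 = 190.419473
L = 1.5 × 190.419473 = 285.629210
V = π·3.5² × L = 38.484510 × 285.629210 = 10992.300193

L=285.629 V=10992.300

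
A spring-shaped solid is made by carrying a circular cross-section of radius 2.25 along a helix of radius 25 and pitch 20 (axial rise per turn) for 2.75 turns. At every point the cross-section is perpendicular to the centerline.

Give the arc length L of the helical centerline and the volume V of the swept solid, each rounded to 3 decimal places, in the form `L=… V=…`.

L=435.456 V=6925.634

2πR = 2π·25 = 157.079633
per-turn = √(157.079633² + 20²) = √(24674.0110 + 400) = √25074.0110 = 158.347753
L = 2.75 × 158.347753 = 435.456322
V = π·2.25² × L = 15.904313 × 435.456322 = 6925.633557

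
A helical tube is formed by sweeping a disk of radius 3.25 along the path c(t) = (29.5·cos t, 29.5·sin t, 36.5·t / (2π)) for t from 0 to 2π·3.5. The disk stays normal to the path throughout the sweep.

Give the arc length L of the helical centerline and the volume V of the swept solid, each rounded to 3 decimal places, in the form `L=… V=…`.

L=661.198 V=21940.566

2πR = 2π·29.5 = 185.353967
per-turn = √(185.353967² + 36.5²) = √(34356.0929 + 1332.25) = √35688.3429 = 188.913586
L = 3.5 × 188.913586 = 661.197550
V = π·3.25² × L = 33.183072 × 661.197550 = 21940.566191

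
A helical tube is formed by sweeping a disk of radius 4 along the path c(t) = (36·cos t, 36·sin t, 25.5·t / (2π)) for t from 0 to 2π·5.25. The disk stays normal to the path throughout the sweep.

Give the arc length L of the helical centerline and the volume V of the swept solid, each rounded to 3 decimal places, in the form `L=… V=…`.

L=1195.044 V=60069.482

2πR = 2π·36 = 226.194671
per-turn = √(226.194671² + 25.5²) = √(51164.0292 + 650.25) = √51814.2792 = 227.627501
L = 5.25 × 227.627501 = 1195.044380
V = π·4² × L = 50.265482 × 1195.044380 = 60069.482333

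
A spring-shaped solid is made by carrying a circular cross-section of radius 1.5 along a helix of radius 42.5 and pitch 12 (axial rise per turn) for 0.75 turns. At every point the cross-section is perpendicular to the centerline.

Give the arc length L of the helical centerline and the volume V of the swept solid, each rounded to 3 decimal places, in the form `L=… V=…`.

L=200.479 V=1417.100

2πR = 2π·42.5 = 267.035376
per-turn = √(267.035376² + 12²) = √(71307.8918 + 144) = √71451.8918 = 267.304867
L = 0.75 × 267.304867 = 200.478650
V = π·1.5² × L = 7.068583 × 200.478650 = 1417.100072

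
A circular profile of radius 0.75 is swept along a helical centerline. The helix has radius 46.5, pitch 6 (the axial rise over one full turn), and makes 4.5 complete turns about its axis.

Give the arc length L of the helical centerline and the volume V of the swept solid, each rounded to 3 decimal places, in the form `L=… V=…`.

L=1315.034 V=2323.856

2πR = 2π·46.5 = 292.168117
per-turn = √(292.168117² + 6²) = √(85362.2085 + 36) = √85398.2085 = 292.229719
L = 4.5 × 292.229719 = 1315.033734
V = π·0.75² × L = 1.767146 × 1315.033734 = 2323.856429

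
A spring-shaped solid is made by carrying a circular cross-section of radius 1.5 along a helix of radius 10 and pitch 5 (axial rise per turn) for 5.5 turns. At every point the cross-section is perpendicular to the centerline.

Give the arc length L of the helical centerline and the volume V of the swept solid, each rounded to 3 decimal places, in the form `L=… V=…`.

L=346.668 V=2450.449

2πR = 2π·10 = 62.831853
per-turn = √(62.831853² + 5²) = √(3947.8418 + 25) = √3972.8418 = 63.030483
L = 5.5 × 63.030483 = 346.667655
V = π·1.5² × L = 7.068583 × 346.667655 = 2450.449258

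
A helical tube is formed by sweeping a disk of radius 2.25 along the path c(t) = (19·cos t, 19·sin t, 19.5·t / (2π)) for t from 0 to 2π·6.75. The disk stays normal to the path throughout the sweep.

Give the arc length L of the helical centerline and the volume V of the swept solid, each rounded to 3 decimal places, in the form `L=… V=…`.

2πR = 2π·19 = 119.380521
per-turn = √(119.380521² + 19.5²) = √(14251.7088 + 380.25) = √14631.9588 = 120.962634
L = 6.75 × 120.962634 = 816.497778
V = π·2.25² × L = 15.904313 × 816.497778 = 12985.836062

L=816.498 V=12985.836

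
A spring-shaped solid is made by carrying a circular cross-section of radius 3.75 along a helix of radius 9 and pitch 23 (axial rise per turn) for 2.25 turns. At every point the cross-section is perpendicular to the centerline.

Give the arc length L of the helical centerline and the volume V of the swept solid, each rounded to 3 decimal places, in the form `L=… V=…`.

2πR = 2π·9 = 56.548668
per-turn = √(56.548668² + 23²) = √(3197.7518 + 529) = √3726.7518 = 61.047128
L = 2.25 × 61.047128 = 137.356038
V = π·3.75² × L = 44.178647 × 137.356038 = 6068.203865

L=137.356 V=6068.204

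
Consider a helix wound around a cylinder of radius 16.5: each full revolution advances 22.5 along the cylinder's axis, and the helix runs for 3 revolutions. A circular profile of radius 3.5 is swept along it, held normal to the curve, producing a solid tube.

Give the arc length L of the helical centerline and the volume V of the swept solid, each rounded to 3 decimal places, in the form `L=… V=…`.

L=318.258 V=12248.009

2πR = 2π·16.5 = 103.672558
per-turn = √(103.672558² + 22.5²) = √(10747.9992 + 506.25) = √11254.2492 = 106.086046
L = 3 × 106.086046 = 318.258139
V = π·3.5² × L = 38.484510 × 318.258139 = 12248.008517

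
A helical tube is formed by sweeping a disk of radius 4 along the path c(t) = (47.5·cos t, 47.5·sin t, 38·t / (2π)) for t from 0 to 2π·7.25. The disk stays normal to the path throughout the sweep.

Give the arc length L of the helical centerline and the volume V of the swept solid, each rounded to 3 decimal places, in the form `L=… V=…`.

L=2181.240 V=109641.096

2πR = 2π·47.5 = 298.451302
per-turn = √(298.451302² + 38²) = √(89073.1797 + 1444) = √90517.1797 = 300.860731
L = 7.25 × 300.860731 = 2181.240303
V = π·4² × L = 50.265482 × 2181.240303 = 109641.096181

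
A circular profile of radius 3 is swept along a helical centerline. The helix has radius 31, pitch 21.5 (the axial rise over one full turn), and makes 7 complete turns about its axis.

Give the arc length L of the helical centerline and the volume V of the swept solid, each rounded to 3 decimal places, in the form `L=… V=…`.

2πR = 2π·31 = 194.778745
per-turn = √(194.778745² + 21.5²) = √(37938.7593 + 462.25) = √38401.0093 = 195.961755
L = 7 × 195.961755 = 1371.732283
V = π·3² × L = 28.274334 × 1371.732283 = 38784.816570

L=1371.732 V=38784.817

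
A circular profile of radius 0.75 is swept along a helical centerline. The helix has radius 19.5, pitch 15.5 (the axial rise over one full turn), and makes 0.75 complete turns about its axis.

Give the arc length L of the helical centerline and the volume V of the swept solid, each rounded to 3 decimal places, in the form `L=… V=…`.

L=92.624 V=163.680

2πR = 2π·19.5 = 122.522113
per-turn = √(122.522113² + 15.5²) = √(15011.6683 + 240.25) = √15251.9183 = 123.498657
L = 0.75 × 123.498657 = 92.623993
V = π·0.75² × L = 1.767146 × 92.623993 = 163.680106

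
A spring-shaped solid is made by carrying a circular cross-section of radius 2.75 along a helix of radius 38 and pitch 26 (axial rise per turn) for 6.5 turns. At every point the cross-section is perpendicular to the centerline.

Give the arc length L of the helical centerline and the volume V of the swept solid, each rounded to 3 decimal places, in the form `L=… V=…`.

2πR = 2π·38 = 238.761042
per-turn = √(238.761042² + 26²) = √(57006.8350 + 676) = √57682.8350 = 240.172511
L = 6.5 × 240.172511 = 1561.121321
V = π·2.75² × L = 23.758294 × 1561.121321 = 37089.580011

L=1561.121 V=37089.580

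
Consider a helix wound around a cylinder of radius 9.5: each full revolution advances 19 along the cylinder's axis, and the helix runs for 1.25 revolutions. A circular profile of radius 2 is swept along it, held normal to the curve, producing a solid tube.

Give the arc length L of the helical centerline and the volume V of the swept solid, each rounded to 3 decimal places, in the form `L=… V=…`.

L=78.302 V=983.967

2πR = 2π·9.5 = 59.690260
per-turn = √(59.690260² + 19²) = √(3562.9272 + 361) = √3923.9272 = 62.641258
L = 1.25 × 62.641258 = 78.301572
V = π·2² × L = 12.566371 × 78.301572 = 983.966578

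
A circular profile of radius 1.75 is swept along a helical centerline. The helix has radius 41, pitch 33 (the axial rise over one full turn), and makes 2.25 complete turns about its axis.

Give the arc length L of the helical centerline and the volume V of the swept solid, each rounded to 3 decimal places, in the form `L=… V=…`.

2πR = 2π·41 = 257.610598
per-turn = √(257.610598² + 33²) = √(66363.2200 + 1089) = √67452.2200 = 259.715652
L = 2.25 × 259.715652 = 584.360217
V = π·1.75² × L = 9.621128 × 584.360217 = 5622.204159

L=584.360 V=5622.204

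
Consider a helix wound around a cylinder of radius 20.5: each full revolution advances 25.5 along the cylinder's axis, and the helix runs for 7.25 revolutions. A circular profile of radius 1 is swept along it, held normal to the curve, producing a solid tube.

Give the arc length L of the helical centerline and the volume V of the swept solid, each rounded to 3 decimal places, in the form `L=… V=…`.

2πR = 2π·20.5 = 128.805299
per-turn = √(128.805299² + 25.5²) = √(16590.8050 + 650.25) = √17241.0550 = 131.305198
L = 7.25 × 131.305198 = 951.962685
V = π·1² × L = 3.141593 × 951.962685 = 2990.678977

L=951.963 V=2990.679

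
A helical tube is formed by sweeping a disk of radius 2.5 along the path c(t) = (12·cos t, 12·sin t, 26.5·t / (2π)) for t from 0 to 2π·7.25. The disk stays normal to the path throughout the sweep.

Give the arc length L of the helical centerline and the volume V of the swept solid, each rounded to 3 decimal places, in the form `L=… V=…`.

2πR = 2π·12 = 75.398224
per-turn = √(75.398224² + 26.5²) = √(5684.8921 + 702.25) = √6387.1421 = 79.919598
L = 7.25 × 79.919598 = 579.417085
V = π·2.5² × L = 19.634954 × 579.417085 = 11376.827861

L=579.417 V=11376.828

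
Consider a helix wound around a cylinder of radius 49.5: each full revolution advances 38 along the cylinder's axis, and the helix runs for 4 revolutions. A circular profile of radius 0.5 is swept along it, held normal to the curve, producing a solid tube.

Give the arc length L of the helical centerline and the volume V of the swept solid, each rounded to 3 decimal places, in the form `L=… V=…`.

L=1253.322 V=984.357

2πR = 2π·49.5 = 311.017673
per-turn = √(311.017673² + 38²) = √(96731.9927 + 1444) = √98175.9927 = 313.330485
L = 4 × 313.330485 = 1253.321939
V = π·0.5² × L = 0.785398 × 1253.321939 = 984.356749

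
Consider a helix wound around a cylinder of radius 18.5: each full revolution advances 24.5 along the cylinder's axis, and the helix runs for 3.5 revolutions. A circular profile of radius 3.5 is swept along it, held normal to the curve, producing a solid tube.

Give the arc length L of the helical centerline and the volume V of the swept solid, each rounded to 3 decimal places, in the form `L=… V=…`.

2πR = 2π·18.5 = 116.238928
per-turn = √(116.238928² + 24.5²) = √(13511.4884 + 600.25) = √14111.7384 = 118.792838
L = 3.5 × 118.792838 = 415.774934
V = π·3.5² × L = 38.484510 × 415.774934 = 16000.894606

L=415.775 V=16000.895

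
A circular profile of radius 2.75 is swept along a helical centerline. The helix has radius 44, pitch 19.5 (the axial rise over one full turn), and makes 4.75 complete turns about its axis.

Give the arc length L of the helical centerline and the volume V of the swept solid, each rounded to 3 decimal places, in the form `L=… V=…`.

L=1316.448 V=31276.567

2πR = 2π·44 = 276.460154
per-turn = √(276.460154² + 19.5²) = √(76430.2165 + 380.25) = √76810.4665 = 277.147012
L = 4.75 × 277.147012 = 1316.448309
V = π·2.75² × L = 23.758294 × 1316.448309 = 31276.566541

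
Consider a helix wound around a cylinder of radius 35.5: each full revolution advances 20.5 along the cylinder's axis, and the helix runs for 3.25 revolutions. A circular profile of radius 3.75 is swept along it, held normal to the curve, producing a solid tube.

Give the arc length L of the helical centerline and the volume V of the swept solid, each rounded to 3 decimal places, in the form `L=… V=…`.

L=727.978 V=32161.070

2πR = 2π·35.5 = 223.053078
per-turn = √(223.053078² + 20.5²) = √(49752.6758 + 420.25) = √50172.9258 = 223.993138
L = 3.25 × 223.993138 = 727.977698
V = π·3.75² × L = 44.178647 × 727.977698 = 32161.069514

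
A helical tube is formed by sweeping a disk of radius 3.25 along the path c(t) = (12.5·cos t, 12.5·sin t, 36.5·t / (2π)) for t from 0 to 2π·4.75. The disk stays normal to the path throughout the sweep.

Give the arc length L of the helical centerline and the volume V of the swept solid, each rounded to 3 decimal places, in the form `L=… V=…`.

L=411.383 V=13650.942

2πR = 2π·12.5 = 78.539816
per-turn = √(78.539816² + 36.5²) = √(6168.5028 + 1332.25) = √7500.7528 = 86.606886
L = 4.75 × 86.606886 = 411.382710
V = π·3.25² × L = 33.183072 × 411.382710 = 13650.942245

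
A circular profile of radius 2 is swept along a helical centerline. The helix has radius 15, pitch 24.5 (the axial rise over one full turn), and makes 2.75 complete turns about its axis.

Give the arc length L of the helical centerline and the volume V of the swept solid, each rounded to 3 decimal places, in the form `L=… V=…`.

2πR = 2π·15 = 94.247780
per-turn = √(94.247780² + 24.5²) = √(8882.6440 + 600.25) = √9482.8940 = 97.380152
L = 2.75 × 97.380152 = 267.795417
V = π·2² × L = 12.566371 × 267.795417 = 3365.216464

L=267.795 V=3365.216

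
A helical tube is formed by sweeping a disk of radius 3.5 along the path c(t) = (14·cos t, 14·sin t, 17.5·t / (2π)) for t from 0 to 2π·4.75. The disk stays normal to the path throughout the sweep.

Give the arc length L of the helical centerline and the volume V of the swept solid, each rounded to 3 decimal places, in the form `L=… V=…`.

2πR = 2π·14 = 87.964594
per-turn = √(87.964594² + 17.5²) = √(7737.7699 + 306.25) = √8044.0199 = 89.688460
L = 4.75 × 89.688460 = 426.020185
V = π·3.5² × L = 38.484510 × 426.020185 = 16395.178066

L=426.020 V=16395.178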